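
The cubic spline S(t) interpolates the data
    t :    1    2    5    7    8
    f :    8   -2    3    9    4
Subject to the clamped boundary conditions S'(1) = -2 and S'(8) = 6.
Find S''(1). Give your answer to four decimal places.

-30.2703

Put σ_i = S'' at the i-th knot. Here h = (1, 3, 2, 1) and Δ = (-10, 5/3, 3, -5), so the interior equations h_(i-1)·σ_(i-1) + 2(h_(i-1)+h_i)·σ_i + h_i·σ_(i+1) = 6(Δ_i − Δ_(i-1)) read
  1·σ_0 + 8·σ_1 + 3·σ_2 = 6(Δ_1 - Δ_0) = 70
  3·σ_1 + 10·σ_2 + 2·σ_3 = 6(Δ_2 - Δ_1) = 8
  2·σ_2 + 6·σ_3 + 1·σ_4 = 6(Δ_3 - Δ_2) = -48
Clamped end conditions give two more equations: 2h_0·σ_0 + h_0·σ_1 = 6(Δ_0 - S'(1)) = -48 and h_3·σ_3 + 2h_3·σ_4 = 6(S'(8) - Δ_3) = 66.
Hence σ_0 = -1120/37, σ_1 = 464/37, σ_2 = -2/111, σ_3 = -1634/111, σ_4 = 4480/111.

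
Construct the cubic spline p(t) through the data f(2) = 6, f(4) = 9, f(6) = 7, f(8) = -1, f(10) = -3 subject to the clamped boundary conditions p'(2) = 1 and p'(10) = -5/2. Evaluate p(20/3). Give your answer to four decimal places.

Let m_i = p''(x_i). Step sizes h_i = 2, 2, 2, 2; slopes of the chords Δ_i = (y_(i+1) - y_i)/h_i = 3/2, -1, -4, -1.
  2·m_0 + 8·m_1 + 2·m_2 = 6(Δ_1 - Δ_0) = -15
  2·m_1 + 8·m_2 + 2·m_3 = 6(Δ_2 - Δ_1) = -18
  2·m_2 + 8·m_3 + 2·m_4 = 6(Δ_3 - Δ_2) = 18
Clamped end conditions give two more equations: 2h_0·m_0 + h_0·m_1 = 6(Δ_0 - p'(2)) = 3 and h_3·m_3 + 2h_3·m_4 = 6(p'(10) - Δ_3) = -9.
Forward elimination and back-substitution give m_0 = 85/56, m_1 = -43/28, m_2 = -23/8, m_3 = 113/28, m_4 = -239/56.
On [6, 8], p(t) = 7 - 24/7·(t - 6) - 23/16·(t - 6)² + 129/224·(t - 6)³.
With (t - 6) = 2/3: p(20/3) = 535/126.

4.2460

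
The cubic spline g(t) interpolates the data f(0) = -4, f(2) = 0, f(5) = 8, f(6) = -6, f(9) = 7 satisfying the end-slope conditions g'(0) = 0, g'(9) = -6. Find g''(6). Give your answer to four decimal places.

Let M_i = g''(x_i). Step sizes h_i = 2, 3, 1, 3; slopes of the chords Δ_i = (y_(i+1) - y_i)/h_i = 2, 8/3, -14, 13/3.
  2·M_0 + 10·M_1 + 3·M_2 = 6(Δ_1 - Δ_0) = 4
  3·M_1 + 8·M_2 + 1·M_3 = 6(Δ_2 - Δ_1) = -100
  1·M_2 + 8·M_3 + 3·M_4 = 6(Δ_3 - Δ_2) = 110
Clamped end conditions give two more equations: 2h_0·M_0 + h_0·M_1 = 6(Δ_0 - g'(0)) = 12 and h_3·M_3 + 2h_3·M_4 = 6(g'(9) - Δ_3) = -62.
Solving: M_0 = 44/267, M_1 = 1514/267, M_2 = -4720/267, M_3 = 6518/267, M_4 = -2006/89.

24.4120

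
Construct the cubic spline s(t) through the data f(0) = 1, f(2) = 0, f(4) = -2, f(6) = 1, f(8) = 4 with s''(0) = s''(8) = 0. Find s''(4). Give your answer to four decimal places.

Let M_i = s''(x_i). Step sizes h_i = 2, 2, 2, 2; slopes of the chords Δ_i = (y_(i+1) - y_i)/h_i = -1/2, -1, 3/2, 3/2.
  2·M_0 + 8·M_1 + 2·M_2 = 6(Δ_1 - Δ_0) = -3
  2·M_1 + 8·M_2 + 2·M_3 = 6(Δ_2 - Δ_1) = 15
  2·M_2 + 8·M_3 + 2·M_4 = 6(Δ_3 - Δ_2) = 0
Natural end conditions: M_0 = M_4 = 0.
Forward elimination and back-substitution give M_0 = 0, M_1 = -15/16, M_2 = 9/4, M_3 = -9/16, M_4 = 0.

2.2500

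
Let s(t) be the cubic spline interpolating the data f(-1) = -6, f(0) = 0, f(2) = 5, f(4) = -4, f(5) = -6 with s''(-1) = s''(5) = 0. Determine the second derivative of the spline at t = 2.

-6

Write M_i for s''(x_i). With h_i = 1, 2, 2, 1 and divided differences Δ_i = 6, 5/2, -9/2, -2, the continuity of s' gives the tridiagonal system
  1·M_0 + 6·M_1 + 2·M_2 = 6(Δ_1 - Δ_0) = -21
  2·M_1 + 8·M_2 + 2·M_3 = 6(Δ_2 - Δ_1) = -42
  2·M_2 + 6·M_3 + 1·M_4 = 6(Δ_3 - Δ_2) = 15
Natural end conditions: M_0 = M_4 = 0.
Forward elimination and back-substitution give M_0 = 0, M_1 = -3/2, M_2 = -6, M_3 = 9/2, M_4 = 0.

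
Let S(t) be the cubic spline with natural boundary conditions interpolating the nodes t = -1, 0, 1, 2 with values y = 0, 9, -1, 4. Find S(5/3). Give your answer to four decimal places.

0.7728

With M_i denoting the second derivative at x_i, h_i = 1, 1, 1, and Δ_i = (y_(i+1) − y_i)/h_i = 9, -10, 5:
  1·M_0 + 4·M_1 + 1·M_2 = 6(Δ_1 - Δ_0) = -114
  1·M_1 + 4·M_2 + 1·M_3 = 6(Δ_2 - Δ_1) = 90
Natural end conditions: M_0 = M_3 = 0.
Forward elimination and back-substitution give M_0 = 0, M_1 = -182/5, M_2 = 158/5, M_3 = 0.
On [1, 2], S(t) = -1 - 83/15·(t - 1) + 79/5·(t - 1)² - 79/15·(t - 1)³.
With (t - 1) = 2/3: S(5/3) = 313/405.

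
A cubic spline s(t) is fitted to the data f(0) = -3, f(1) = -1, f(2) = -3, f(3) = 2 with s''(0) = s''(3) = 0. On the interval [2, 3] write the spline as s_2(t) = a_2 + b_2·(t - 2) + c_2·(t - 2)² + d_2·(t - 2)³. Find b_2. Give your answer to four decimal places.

0.7333

Let M_i = s''(x_i). Step sizes h_i = 1, 1, 1; slopes of the chords Δ_i = (y_(i+1) - y_i)/h_i = 2, -2, 5.
  1·M_0 + 4·M_1 + 1·M_2 = 6(Δ_1 - Δ_0) = -24
  1·M_1 + 4·M_2 + 1·M_3 = 6(Δ_2 - Δ_1) = 42
Natural end conditions: M_0 = M_3 = 0.
Hence M_0 = 0, M_1 = -46/5, M_2 = 64/5, M_3 = 0.
On [2, 3], with s_2(t) = a_2 + b_2·(t - 2) + c_2·(t - 2)² + d_2·(t - 2)³: c_2 = M_2/2 = 32/5, d_2 = (M_3 - M_2)/(6h_2) = -32/15, b_2 = Δ_2 - h_2(2M_2 + M_3)/6 = 11/15.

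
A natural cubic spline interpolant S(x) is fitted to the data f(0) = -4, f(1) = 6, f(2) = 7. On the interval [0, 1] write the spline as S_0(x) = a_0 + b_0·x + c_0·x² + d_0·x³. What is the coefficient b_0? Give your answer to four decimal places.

Let σ_i = S''(x_i). Step sizes h_i = 1, 1; slopes of the chords Δ_i = (y_(i+1) - y_i)/h_i = 10, 1.
  1·σ_0 + 4·σ_1 + 1·σ_2 = 6(Δ_1 - Δ_0) = -54
Natural end conditions: σ_0 = σ_2 = 0.
Hence σ_0 = 0, σ_1 = -27/2, σ_2 = 0.
On [0, 1], with S_0(x) = a_0 + b_0·x + c_0·x² + d_0·x³: c_0 = σ_0/2 = 0, d_0 = (σ_1 - σ_0)/(6h_0) = -9/4, b_0 = Δ_0 - h_0(2σ_0 + σ_1)/6 = 49/4.

12.2500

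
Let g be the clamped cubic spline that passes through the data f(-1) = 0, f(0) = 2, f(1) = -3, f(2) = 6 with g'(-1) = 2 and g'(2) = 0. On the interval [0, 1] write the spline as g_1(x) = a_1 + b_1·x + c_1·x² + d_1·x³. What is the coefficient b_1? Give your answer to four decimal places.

With M_i denoting the second derivative at x_i, h_i = 1, 1, 1, and Δ_i = (y_(i+1) − y_i)/h_i = 2, -5, 9:
  1·M_0 + 4·M_1 + 1·M_2 = 6(Δ_1 - Δ_0) = -42
  1·M_1 + 4·M_2 + 1·M_3 = 6(Δ_2 - Δ_1) = 84
Clamped end conditions give two more equations: 2h_0·M_0 + h_0·M_1 = 6(Δ_0 - g'(-1)) = 0 and h_2·M_2 + 2h_2·M_3 = 6(g'(2) - Δ_2) = -54.
Solving the tridiagonal system: M_0 = 172/15, M_1 = -344/15, M_2 = 574/15, M_3 = -692/15.
On [0, 1], with g_1(x) = a_1 + b_1·x + c_1·x² + d_1·x³: c_1 = M_1/2 = -172/15, d_1 = (M_2 - M_1)/(6h_1) = 51/5, b_1 = Δ_1 - h_1(2M_1 + M_2)/6 = -56/15.

-3.7333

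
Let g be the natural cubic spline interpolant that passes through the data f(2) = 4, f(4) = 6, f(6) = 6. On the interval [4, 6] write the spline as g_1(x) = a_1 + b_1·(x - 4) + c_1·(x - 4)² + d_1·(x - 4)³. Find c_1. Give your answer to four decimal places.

-0.3750

Put M_i = g'' at the i-th knot. Here h = (2, 2) and Δ = (1, 0), so the interior equations h_(i-1)·M_(i-1) + 2(h_(i-1)+h_i)·M_i + h_i·M_(i+1) = 6(Δ_i − Δ_(i-1)) read
  2·M_0 + 8·M_1 + 2·M_2 = 6(Δ_1 - Δ_0) = -6
Natural end conditions: M_0 = M_2 = 0.
Hence M_0 = 0, M_1 = -3/4, M_2 = 0.
On [4, 6], with g_1(x) = a_1 + b_1·(x - 4) + c_1·(x - 4)² + d_1·(x - 4)³: c_1 = M_1/2 = -3/8, d_1 = (M_2 - M_1)/(6h_1) = 1/16, b_1 = Δ_1 - h_1(2M_1 + M_2)/6 = 1/2.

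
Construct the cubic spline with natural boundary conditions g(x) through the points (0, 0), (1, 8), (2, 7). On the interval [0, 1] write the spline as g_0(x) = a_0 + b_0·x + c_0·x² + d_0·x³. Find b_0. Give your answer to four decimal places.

Write σ_i for g''(x_i). With h_i = 1, 1 and divided differences Δ_i = 8, -1, the continuity of g' gives the tridiagonal system
  1·σ_0 + 4·σ_1 + 1·σ_2 = 6(Δ_1 - Δ_0) = -54
Natural end conditions: σ_0 = σ_2 = 0.
Solving: σ_0 = 0, σ_1 = -27/2, σ_2 = 0.
On [0, 1], with g_0(x) = a_0 + b_0·x + c_0·x² + d_0·x³: c_0 = σ_0/2 = 0, d_0 = (σ_1 - σ_0)/(6h_0) = -9/4, b_0 = Δ_0 - h_0(2σ_0 + σ_1)/6 = 41/4.

10.2500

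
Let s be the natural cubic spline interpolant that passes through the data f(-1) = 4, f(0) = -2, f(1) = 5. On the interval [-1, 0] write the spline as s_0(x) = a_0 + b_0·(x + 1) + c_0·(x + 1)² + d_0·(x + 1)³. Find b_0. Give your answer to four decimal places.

-9.2500

With M_i denoting the second derivative at x_i, h_i = 1, 1, and Δ_i = (y_(i+1) − y_i)/h_i = -6, 7:
  1·M_0 + 4·M_1 + 1·M_2 = 6(Δ_1 - Δ_0) = 78
Natural end conditions: M_0 = M_2 = 0.
Forward elimination and back-substitution give M_0 = 0, M_1 = 39/2, M_2 = 0.
On [-1, 0], with s_0(x) = a_0 + b_0·(x + 1) + c_0·(x + 1)² + d_0·(x + 1)³: c_0 = M_0/2 = 0, d_0 = (M_1 - M_0)/(6h_0) = 13/4, b_0 = Δ_0 - h_0(2M_0 + M_1)/6 = -37/4.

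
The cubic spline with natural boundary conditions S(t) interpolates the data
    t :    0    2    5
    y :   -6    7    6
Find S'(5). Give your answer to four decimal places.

Write M_i for S''(x_i). With h_i = 2, 3 and divided differences Δ_i = 13/2, -1/3, the continuity of S' gives the tridiagonal system
  2·M_0 + 10·M_1 + 3·M_2 = 6(Δ_1 - Δ_0) = -41
Natural end conditions: M_0 = M_2 = 0.
Hence M_0 = 0, M_1 = -41/10, M_2 = 0.
On [2, 5], S'(t) = b_1 + 2c_1·(t - 2) + 3d_1·(t - 2)² with b_1 = Δ_1 - h_1(2M_1 + M_2)/6 = 113/30, c_1 = M_1/2 = -41/20, d_1 = (M_2 - M_1)/(6h_1) = 41/180. So S'(5) = -143/60.

-2.3833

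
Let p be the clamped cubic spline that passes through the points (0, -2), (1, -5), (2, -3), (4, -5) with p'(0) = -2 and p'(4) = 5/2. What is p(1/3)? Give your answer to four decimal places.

-3.0320

Put M_i = p'' at the i-th knot. Here h = (1, 1, 2) and Δ = (-3, 2, -1), so the interior equations h_(i-1)·M_(i-1) + 2(h_(i-1)+h_i)·M_i + h_i·M_(i+1) = 6(Δ_i − Δ_(i-1)) read
  1·M_0 + 4·M_1 + 1·M_2 = 6(Δ_1 - Δ_0) = 30
  1·M_1 + 6·M_2 + 2·M_3 = 6(Δ_2 - Δ_1) = -18
Clamped end conditions give two more equations: 2h_0·M_0 + h_0·M_1 = 6(Δ_0 - p'(0)) = -6 and h_2·M_2 + 2h_2·M_3 = 6(p'(4) - Δ_2) = 21.
Forward elimination and back-substitution give M_0 = -195/22, M_1 = 129/11, M_2 = -177/22, M_3 = 102/11.
On [0, 1], p(x) = -2 - 2·x - 195/44·x² + 151/44·x³.
With x = 1/3: p(1/3) = -1801/594.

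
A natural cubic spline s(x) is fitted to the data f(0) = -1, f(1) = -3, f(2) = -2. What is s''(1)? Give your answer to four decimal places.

4.5000

With σ_i denoting the second derivative at x_i, h_i = 1, 1, and Δ_i = (y_(i+1) − y_i)/h_i = -2, 1:
  1·σ_0 + 4·σ_1 + 1·σ_2 = 6(Δ_1 - Δ_0) = 18
Natural end conditions: σ_0 = σ_2 = 0.
Solving the tridiagonal system: σ_0 = 0, σ_1 = 9/2, σ_2 = 0.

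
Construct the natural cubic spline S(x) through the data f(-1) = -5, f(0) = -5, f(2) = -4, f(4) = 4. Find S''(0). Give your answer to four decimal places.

-0.4091

With M_i denoting the second derivative at x_i, h_i = 1, 2, 2, and Δ_i = (y_(i+1) − y_i)/h_i = 0, 1/2, 4:
  1·M_0 + 6·M_1 + 2·M_2 = 6(Δ_1 - Δ_0) = 3
  2·M_1 + 8·M_2 + 2·M_3 = 6(Δ_2 - Δ_1) = 21
Natural end conditions: M_0 = M_3 = 0.
Solving the tridiagonal system: M_0 = 0, M_1 = -9/22, M_2 = 30/11, M_3 = 0.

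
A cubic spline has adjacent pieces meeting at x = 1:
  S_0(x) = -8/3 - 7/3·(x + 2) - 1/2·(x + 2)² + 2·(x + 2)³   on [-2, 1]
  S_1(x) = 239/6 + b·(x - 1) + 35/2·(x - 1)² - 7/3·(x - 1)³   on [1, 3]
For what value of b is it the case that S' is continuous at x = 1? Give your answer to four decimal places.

48.6667

S_0'(x) = -7/3 - 1·(x + 2) + 6·(x + 2)², so S_0'(1) = 146/3. On the right, S_1'(1) = b, so b = 146/3.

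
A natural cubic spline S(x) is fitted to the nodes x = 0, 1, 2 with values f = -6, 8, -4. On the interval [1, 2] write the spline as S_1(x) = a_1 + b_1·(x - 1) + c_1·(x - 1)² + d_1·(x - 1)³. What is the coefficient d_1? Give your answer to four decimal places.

Put σ_i = S'' at the i-th knot. Here h = (1, 1) and Δ = (14, -12), so the interior equations h_(i-1)·σ_(i-1) + 2(h_(i-1)+h_i)·σ_i + h_i·σ_(i+1) = 6(Δ_i − Δ_(i-1)) read
  1·σ_0 + 4·σ_1 + 1·σ_2 = 6(Δ_1 - Δ_0) = -156
Natural end conditions: σ_0 = σ_2 = 0.
Hence σ_0 = 0, σ_1 = -39, σ_2 = 0.
On [1, 2], with S_1(x) = a_1 + b_1·(x - 1) + c_1·(x - 1)² + d_1·(x - 1)³: c_1 = σ_1/2 = -39/2, d_1 = (σ_2 - σ_1)/(6h_1) = 13/2, b_1 = Δ_1 - h_1(2σ_1 + σ_2)/6 = 1.

6.5000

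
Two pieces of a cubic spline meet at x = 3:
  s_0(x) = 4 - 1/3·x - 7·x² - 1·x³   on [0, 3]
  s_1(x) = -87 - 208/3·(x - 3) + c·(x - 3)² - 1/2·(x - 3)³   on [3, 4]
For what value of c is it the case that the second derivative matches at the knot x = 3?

-16

s_0''(x) = -14 - 6·x, so s_0''(3) = -32. On the right, s_1''(3) = 2c, so c = -16.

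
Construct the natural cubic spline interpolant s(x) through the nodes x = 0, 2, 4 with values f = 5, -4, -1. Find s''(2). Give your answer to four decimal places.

Write M_i for s''(x_i). With h_i = 2, 2 and divided differences Δ_i = -9/2, 3/2, the continuity of s' gives the tridiagonal system
  2·M_0 + 8·M_1 + 2·M_2 = 6(Δ_1 - Δ_0) = 36
Natural end conditions: M_0 = M_2 = 0.
Hence M_0 = 0, M_1 = 9/2, M_2 = 0.

4.5000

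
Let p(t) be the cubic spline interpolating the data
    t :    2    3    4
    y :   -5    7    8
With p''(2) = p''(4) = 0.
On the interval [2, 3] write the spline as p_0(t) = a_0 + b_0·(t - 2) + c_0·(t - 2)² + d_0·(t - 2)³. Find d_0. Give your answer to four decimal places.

-2.7500

With M_i denoting the second derivative at x_i, h_i = 1, 1, and Δ_i = (y_(i+1) − y_i)/h_i = 12, 1:
  1·M_0 + 4·M_1 + 1·M_2 = 6(Δ_1 - Δ_0) = -66
Natural end conditions: M_0 = M_2 = 0.
Solving: M_0 = 0, M_1 = -33/2, M_2 = 0.
On [2, 3], with p_0(t) = a_0 + b_0·(t - 2) + c_0·(t - 2)² + d_0·(t - 2)³: c_0 = M_0/2 = 0, d_0 = (M_1 - M_0)/(6h_0) = -11/4, b_0 = Δ_0 - h_0(2M_0 + M_1)/6 = 59/4.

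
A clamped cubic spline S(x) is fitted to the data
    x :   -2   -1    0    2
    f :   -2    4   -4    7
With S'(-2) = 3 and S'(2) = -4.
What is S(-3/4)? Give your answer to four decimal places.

2.7766

Let M_i = S''(x_i). Step sizes h_i = 1, 1, 2; slopes of the chords Δ_i = (y_(i+1) - y_i)/h_i = 6, -8, 11/2.
  1·M_0 + 4·M_1 + 1·M_2 = 6(Δ_1 - Δ_0) = -84
  1·M_1 + 6·M_2 + 2·M_3 = 6(Δ_2 - Δ_1) = 81
Clamped end conditions give two more equations: 2h_0·M_0 + h_0·M_1 = 6(Δ_0 - S'(-2)) = 18 and h_2·M_2 + 2h_2·M_3 = 6(S'(2) - Δ_2) = -57.
Hence M_0 = 581/22, M_1 = -383/11, M_2 = 635/22, M_3 = -631/22.
On [-1, 0], S(x) = 4 - 53/44·(x + 1) - 383/22·(x + 1)² + 467/44·(x + 1)³.
With (x + 1) = 1/4: S(-3/4) = 7819/2816.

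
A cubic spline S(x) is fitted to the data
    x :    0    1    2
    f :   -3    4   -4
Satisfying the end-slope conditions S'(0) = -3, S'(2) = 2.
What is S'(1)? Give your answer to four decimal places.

-0.5000

Put M_i = S'' at the i-th knot. Here h = (1, 1) and Δ = (7, -8), so the interior equations h_(i-1)·M_(i-1) + 2(h_(i-1)+h_i)·M_i + h_i·M_(i+1) = 6(Δ_i − Δ_(i-1)) read
  1·M_0 + 4·M_1 + 1·M_2 = 6(Δ_1 - Δ_0) = -90
Clamped end conditions give two more equations: 2h_0·M_0 + h_0·M_1 = 6(Δ_0 - S'(0)) = 60 and h_1·M_1 + 2h_1·M_2 = 6(S'(2) - Δ_1) = 60.
Solving: M_0 = 55, M_1 = -50, M_2 = 55.
On [1, 2], S'(x) = b_1 + 2c_1·(x - 1) + 3d_1·(x - 1)² with b_1 = Δ_1 - h_1(2M_1 + M_2)/6 = -1/2, c_1 = M_1/2 = -25, d_1 = (M_2 - M_1)/(6h_1) = 35/2. So S'(1) = -1/2.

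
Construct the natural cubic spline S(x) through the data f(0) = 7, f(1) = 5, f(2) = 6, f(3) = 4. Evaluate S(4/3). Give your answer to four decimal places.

Write M_i for S''(x_i). With h_i = 1, 1, 1 and divided differences Δ_i = -2, 1, -2, the continuity of S' gives the tridiagonal system
  1·M_0 + 4·M_1 + 1·M_2 = 6(Δ_1 - Δ_0) = 18
  1·M_1 + 4·M_2 + 1·M_3 = 6(Δ_2 - Δ_1) = -18
Natural end conditions: M_0 = M_3 = 0.
Solving the tridiagonal system: M_0 = 0, M_1 = 6, M_2 = -6, M_3 = 0.
On [1, 2], S(x) = 5 + 0·(x - 1) + 3·(x - 1)² - 2·(x - 1)³.
With (x - 1) = 1/3: S(4/3) = 142/27.

5.2593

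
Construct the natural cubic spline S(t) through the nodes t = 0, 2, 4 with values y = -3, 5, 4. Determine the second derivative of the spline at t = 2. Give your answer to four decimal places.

-3.3750

Put M_i = S'' at the i-th knot. Here h = (2, 2) and Δ = (4, -1/2), so the interior equations h_(i-1)·M_(i-1) + 2(h_(i-1)+h_i)·M_i + h_i·M_(i+1) = 6(Δ_i − Δ_(i-1)) read
  2·M_0 + 8·M_1 + 2·M_2 = 6(Δ_1 - Δ_0) = -27
Natural end conditions: M_0 = M_2 = 0.
Hence M_0 = 0, M_1 = -27/8, M_2 = 0.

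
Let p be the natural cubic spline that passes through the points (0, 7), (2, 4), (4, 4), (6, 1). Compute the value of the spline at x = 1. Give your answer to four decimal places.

5.1250

Let σ_i = p''(x_i). Step sizes h_i = 2, 2, 2; slopes of the chords Δ_i = (y_(i+1) - y_i)/h_i = -3/2, 0, -3/2.
  2·σ_0 + 8·σ_1 + 2·σ_2 = 6(Δ_1 - Δ_0) = 9
  2·σ_1 + 8·σ_2 + 2·σ_3 = 6(Δ_2 - Δ_1) = -9
Natural end conditions: σ_0 = σ_3 = 0.
Hence σ_0 = 0, σ_1 = 3/2, σ_2 = -3/2, σ_3 = 0.
On [0, 2], p(x) = 7 - 2·x + 0·x² + 1/8·x³.
With x = 1: p(1) = 41/8.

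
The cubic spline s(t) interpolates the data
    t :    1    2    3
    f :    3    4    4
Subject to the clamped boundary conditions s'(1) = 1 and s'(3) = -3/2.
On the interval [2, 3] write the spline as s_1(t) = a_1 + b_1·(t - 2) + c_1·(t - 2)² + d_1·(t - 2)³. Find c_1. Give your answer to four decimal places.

-0.2500

Put σ_i = s'' at the i-th knot. Here h = (1, 1) and Δ = (1, 0), so the interior equations h_(i-1)·σ_(i-1) + 2(h_(i-1)+h_i)·σ_i + h_i·σ_(i+1) = 6(Δ_i − Δ_(i-1)) read
  1·σ_0 + 4·σ_1 + 1·σ_2 = 6(Δ_1 - Δ_0) = -6
Clamped end conditions give two more equations: 2h_0·σ_0 + h_0·σ_1 = 6(Δ_0 - s'(1)) = 0 and h_1·σ_1 + 2h_1·σ_2 = 6(s'(3) - Δ_1) = -9.
Solving the tridiagonal system: σ_0 = 1/4, σ_1 = -1/2, σ_2 = -17/4.
On [2, 3], with s_1(t) = a_1 + b_1·(t - 2) + c_1·(t - 2)² + d_1·(t - 2)³: c_1 = σ_1/2 = -1/4, d_1 = (σ_2 - σ_1)/(6h_1) = -5/8, b_1 = Δ_1 - h_1(2σ_1 + σ_2)/6 = 7/8.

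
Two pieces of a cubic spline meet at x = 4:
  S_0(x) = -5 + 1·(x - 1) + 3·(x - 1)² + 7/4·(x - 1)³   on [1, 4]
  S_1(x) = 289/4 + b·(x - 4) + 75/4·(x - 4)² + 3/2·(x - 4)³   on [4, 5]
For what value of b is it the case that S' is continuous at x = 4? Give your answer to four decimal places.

66.2500

S_0'(x) = 1 + 6·(x - 1) + 21/4·(x - 1)², so S_0'(4) = 265/4. On the right, S_1'(4) = b, so b = 265/4.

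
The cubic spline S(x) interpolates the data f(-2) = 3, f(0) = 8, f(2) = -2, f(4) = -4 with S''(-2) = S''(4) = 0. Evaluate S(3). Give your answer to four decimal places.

-4.1750

Write m_i for S''(x_i). With h_i = 2, 2, 2 and divided differences Δ_i = 5/2, -5, -1, the continuity of S' gives the tridiagonal system
  2·m_0 + 8·m_1 + 2·m_2 = 6(Δ_1 - Δ_0) = -45
  2·m_1 + 8·m_2 + 2·m_3 = 6(Δ_2 - Δ_1) = 24
Natural end conditions: m_0 = m_3 = 0.
Solving the tridiagonal system: m_0 = 0, m_1 = -34/5, m_2 = 47/10, m_3 = 0.
On [2, 4], S(x) = -2 - 62/15·(x - 2) + 47/20·(x - 2)² - 47/120·(x - 2)³.
With (x - 2) = 1: S(3) = -167/40.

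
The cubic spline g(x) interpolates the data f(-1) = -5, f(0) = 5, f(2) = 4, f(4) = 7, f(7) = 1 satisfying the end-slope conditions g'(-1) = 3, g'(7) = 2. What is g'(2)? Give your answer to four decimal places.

Put M_i = g'' at the i-th knot. Here h = (1, 2, 2, 3) and Δ = (10, -1/2, 3/2, -2), so the interior equations h_(i-1)·M_(i-1) + 2(h_(i-1)+h_i)·M_i + h_i·M_(i+1) = 6(Δ_i − Δ_(i-1)) read
  1·M_0 + 6·M_1 + 2·M_2 = 6(Δ_1 - Δ_0) = -63
  2·M_1 + 8·M_2 + 2·M_3 = 6(Δ_2 - Δ_1) = 12
  2·M_2 + 10·M_3 + 3·M_4 = 6(Δ_3 - Δ_2) = -21
Clamped end conditions give two more equations: 2h_0·M_0 + h_0·M_1 = 6(Δ_0 - g'(-1)) = 42 and h_3·M_3 + 2h_3·M_4 = 6(g'(7) - Δ_3) = 24.
Solving the tridiagonal system: M_0 = 1589/53, M_1 = -952/53, M_2 = 392/53, M_3 = -298/53, M_4 = 361/53.
On [2, 4], g'(x) = b_2 + 2c_2·(x - 2) + 3d_2·(x - 2)² with b_2 = Δ_2 - h_2(2M_2 + M_3)/6 = -165/106, c_2 = M_2/2 = 196/53, d_2 = (M_3 - M_2)/(6h_2) = -115/106. So g'(2) = -165/106.

-1.5566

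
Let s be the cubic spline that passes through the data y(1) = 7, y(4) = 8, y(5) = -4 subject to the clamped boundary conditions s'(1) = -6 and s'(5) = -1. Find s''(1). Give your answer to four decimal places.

Let m_i = s''(x_i). Step sizes h_i = 3, 1; slopes of the chords Δ_i = (y_(i+1) - y_i)/h_i = 1/3, -12.
  3·m_0 + 8·m_1 + 1·m_2 = 6(Δ_1 - Δ_0) = -74
Clamped end conditions give two more equations: 2h_0·m_0 + h_0·m_1 = 6(Δ_0 - s'(1)) = 38 and h_1·m_1 + 2h_1·m_2 = 6(s'(5) - Δ_1) = 66.
Solving the tridiagonal system: m_0 = 101/6, m_1 = -21, m_2 = 87/2.

16.8333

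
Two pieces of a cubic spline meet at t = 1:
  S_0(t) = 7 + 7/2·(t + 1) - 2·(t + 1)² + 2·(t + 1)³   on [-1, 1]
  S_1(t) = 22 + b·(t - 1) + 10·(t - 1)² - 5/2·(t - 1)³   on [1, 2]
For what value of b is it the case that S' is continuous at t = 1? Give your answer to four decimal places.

S_0'(t) = 7/2 - 4·(t + 1) + 6·(t + 1)², so S_0'(1) = 39/2. On the right, S_1'(1) = b, so b = 39/2.

19.5000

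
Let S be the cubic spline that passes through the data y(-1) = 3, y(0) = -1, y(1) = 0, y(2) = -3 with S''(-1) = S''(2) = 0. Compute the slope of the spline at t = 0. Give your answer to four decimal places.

-0.8000

Write m_i for S''(x_i). With h_i = 1, 1, 1 and divided differences Δ_i = -4, 1, -3, the continuity of S' gives the tridiagonal system
  1·m_0 + 4·m_1 + 1·m_2 = 6(Δ_1 - Δ_0) = 30
  1·m_1 + 4·m_2 + 1·m_3 = 6(Δ_2 - Δ_1) = -24
Natural end conditions: m_0 = m_3 = 0.
Forward elimination and back-substitution give m_0 = 0, m_1 = 48/5, m_2 = -42/5, m_3 = 0.
On [0, 1], S'(t) = b_1 + 2c_1·t + 3d_1·t² with b_1 = Δ_1 - h_1(2m_1 + m_2)/6 = -4/5, c_1 = m_1/2 = 24/5, d_1 = (m_2 - m_1)/(6h_1) = -3. So S'(0) = -4/5.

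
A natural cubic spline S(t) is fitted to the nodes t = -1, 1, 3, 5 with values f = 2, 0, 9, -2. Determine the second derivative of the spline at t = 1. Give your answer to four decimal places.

With M_i denoting the second derivative at x_i, h_i = 2, 2, 2, and Δ_i = (y_(i+1) − y_i)/h_i = -1, 9/2, -11/2:
  2·M_0 + 8·M_1 + 2·M_2 = 6(Δ_1 - Δ_0) = 33
  2·M_1 + 8·M_2 + 2·M_3 = 6(Δ_2 - Δ_1) = -60
Natural end conditions: M_0 = M_3 = 0.
Solving the tridiagonal system: M_0 = 0, M_1 = 32/5, M_2 = -91/10, M_3 = 0.

6.4000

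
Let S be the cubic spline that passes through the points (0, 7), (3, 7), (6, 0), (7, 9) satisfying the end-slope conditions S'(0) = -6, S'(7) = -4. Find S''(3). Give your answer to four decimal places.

-8.0430

Write M_i for S''(x_i). With h_i = 3, 3, 1 and divided differences Δ_i = 0, -7/3, 9, the continuity of S' gives the tridiagonal system
  3·M_0 + 12·M_1 + 3·M_2 = 6(Δ_1 - Δ_0) = -14
  3·M_1 + 8·M_2 + 1·M_3 = 6(Δ_2 - Δ_1) = 68
Clamped end conditions give two more equations: 2h_0·M_0 + h_0·M_1 = 6(Δ_0 - S'(0)) = 36 and h_2·M_2 + 2h_2·M_3 = 6(S'(7) - Δ_2) = -78.
Solving: M_0 = 932/93, M_1 = -748/93, M_2 = 542/31, M_3 = -1480/31.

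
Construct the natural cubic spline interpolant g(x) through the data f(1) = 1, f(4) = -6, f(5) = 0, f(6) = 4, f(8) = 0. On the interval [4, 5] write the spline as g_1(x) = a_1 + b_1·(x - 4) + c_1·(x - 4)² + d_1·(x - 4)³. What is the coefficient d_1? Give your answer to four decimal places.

-1.6610

Let M_i = g''(x_i). Step sizes h_i = 3, 1, 1, 2; slopes of the chords Δ_i = (y_(i+1) - y_i)/h_i = -7/3, 6, 4, -2.
  3·M_0 + 8·M_1 + 1·M_2 = 6(Δ_1 - Δ_0) = 50
  1·M_1 + 4·M_2 + 1·M_3 = 6(Δ_2 - Δ_1) = -12
  1·M_2 + 6·M_3 + 2·M_4 = 6(Δ_3 - Δ_2) = -36
Natural end conditions: M_0 = M_4 = 0.
Hence M_0 = 0, M_1 = 593/89, M_2 = -294/89, M_3 = -485/89, M_4 = 0.
On [4, 5], with g_1(x) = a_1 + b_1·(x - 4) + c_1·(x - 4)² + d_1·(x - 4)³: c_1 = M_1/2 = 593/178, d_1 = (M_2 - M_1)/(6h_1) = -887/534, b_1 = Δ_1 - h_1(2M_1 + M_2)/6 = 1156/267.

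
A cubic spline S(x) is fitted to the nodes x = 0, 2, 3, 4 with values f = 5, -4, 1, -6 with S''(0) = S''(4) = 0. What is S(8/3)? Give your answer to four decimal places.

0.0016

Put M_i = S'' at the i-th knot. Here h = (2, 1, 1) and Δ = (-9/2, 5, -7), so the interior equations h_(i-1)·M_(i-1) + 2(h_(i-1)+h_i)·M_i + h_i·M_(i+1) = 6(Δ_i − Δ_(i-1)) read
  2·M_0 + 6·M_1 + 1·M_2 = 6(Δ_1 - Δ_0) = 57
  1·M_1 + 4·M_2 + 1·M_3 = 6(Δ_2 - Δ_1) = -72
Natural end conditions: M_0 = M_3 = 0.
Solving the tridiagonal system: M_0 = 0, M_1 = 300/23, M_2 = -489/23, M_3 = 0.
On [2, 3], S(x) = -4 + 193/46·(x - 2) + 150/23·(x - 2)² - 263/46·(x - 2)³.
With (x - 2) = 2/3: S(8/3) = 1/621.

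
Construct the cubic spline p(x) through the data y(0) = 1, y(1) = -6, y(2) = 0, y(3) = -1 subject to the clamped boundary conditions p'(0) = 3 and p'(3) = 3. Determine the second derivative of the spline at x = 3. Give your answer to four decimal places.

Write σ_i for p''(x_i). With h_i = 1, 1, 1 and divided differences Δ_i = -7, 6, -1, the continuity of p' gives the tridiagonal system
  1·σ_0 + 4·σ_1 + 1·σ_2 = 6(Δ_1 - Δ_0) = 78
  1·σ_1 + 4·σ_2 + 1·σ_3 = 6(Δ_2 - Δ_1) = -42
Clamped end conditions give two more equations: 2h_0·σ_0 + h_0·σ_1 = 6(Δ_0 - p'(0)) = -60 and h_2·σ_2 + 2h_2·σ_3 = 6(p'(3) - Δ_2) = 24.
Solving: σ_0 = -246/5, σ_1 = 192/5, σ_2 = -132/5, σ_3 = 126/5.

25.2000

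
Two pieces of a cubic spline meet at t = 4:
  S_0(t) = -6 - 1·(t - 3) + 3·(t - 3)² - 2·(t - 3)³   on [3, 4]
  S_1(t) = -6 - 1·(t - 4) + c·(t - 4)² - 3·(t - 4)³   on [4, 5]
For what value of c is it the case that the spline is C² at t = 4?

S_0''(t) = 6 - 12·(t - 3), so S_0''(4) = -6. On the right, S_1''(4) = 2c, so c = -3.

-3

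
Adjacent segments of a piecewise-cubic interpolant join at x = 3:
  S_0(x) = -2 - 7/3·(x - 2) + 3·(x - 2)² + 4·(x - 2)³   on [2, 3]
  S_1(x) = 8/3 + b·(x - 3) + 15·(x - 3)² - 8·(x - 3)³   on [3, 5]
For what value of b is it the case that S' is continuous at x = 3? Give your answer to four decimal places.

S_0'(x) = -7/3 + 6·(x - 2) + 12·(x - 2)², so S_0'(3) = 47/3. On the right, S_1'(3) = b, so b = 47/3.

15.6667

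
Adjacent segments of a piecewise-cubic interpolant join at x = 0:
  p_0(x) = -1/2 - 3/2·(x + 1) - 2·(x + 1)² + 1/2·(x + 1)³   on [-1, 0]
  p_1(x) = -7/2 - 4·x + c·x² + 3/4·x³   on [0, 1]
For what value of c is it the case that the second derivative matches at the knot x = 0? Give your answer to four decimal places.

p_0''(x) = -4 + 3·(x + 1), so p_0''(0) = -1. On the right, p_1''(0) = 2c, so c = -1/2.

-0.5000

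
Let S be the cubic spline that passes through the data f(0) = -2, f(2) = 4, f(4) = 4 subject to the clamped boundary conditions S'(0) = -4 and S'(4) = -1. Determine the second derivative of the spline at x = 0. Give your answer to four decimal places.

13.5000

Write M_i for S''(x_i). With h_i = 2, 2 and divided differences Δ_i = 3, 0, the continuity of S' gives the tridiagonal system
  2·M_0 + 8·M_1 + 2·M_2 = 6(Δ_1 - Δ_0) = -18
Clamped end conditions give two more equations: 2h_0·M_0 + h_0·M_1 = 6(Δ_0 - S'(0)) = 42 and h_1·M_1 + 2h_1·M_2 = 6(S'(4) - Δ_1) = -6.
Hence M_0 = 27/2, M_1 = -6, M_2 = 3/2.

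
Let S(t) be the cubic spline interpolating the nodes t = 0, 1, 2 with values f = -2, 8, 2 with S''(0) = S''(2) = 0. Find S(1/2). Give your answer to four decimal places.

Put M_i = S'' at the i-th knot. Here h = (1, 1) and Δ = (10, -6), so the interior equations h_(i-1)·M_(i-1) + 2(h_(i-1)+h_i)·M_i + h_i·M_(i+1) = 6(Δ_i − Δ_(i-1)) read
  1·M_0 + 4·M_1 + 1·M_2 = 6(Δ_1 - Δ_0) = -96
Natural end conditions: M_0 = M_2 = 0.
Forward elimination and back-substitution give M_0 = 0, M_1 = -24, M_2 = 0.
On [0, 1], S(t) = -2 + 14·t + 0·t² - 4·t³.
With t = 1/2: S(1/2) = 9/2.

4.5000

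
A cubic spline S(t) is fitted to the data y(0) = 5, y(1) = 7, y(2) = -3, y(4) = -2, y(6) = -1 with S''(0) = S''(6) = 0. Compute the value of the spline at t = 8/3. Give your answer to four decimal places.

-5.7143

Put M_i = S'' at the i-th knot. Here h = (1, 1, 2, 2) and Δ = (2, -10, 1/2, 1/2), so the interior equations h_(i-1)·M_(i-1) + 2(h_(i-1)+h_i)·M_i + h_i·M_(i+1) = 6(Δ_i − Δ_(i-1)) read
  1·M_0 + 4·M_1 + 1·M_2 = 6(Δ_1 - Δ_0) = -72
  1·M_1 + 6·M_2 + 2·M_3 = 6(Δ_2 - Δ_1) = 63
  2·M_2 + 8·M_3 + 2·M_4 = 6(Δ_3 - Δ_2) = 0
Natural end conditions: M_0 = M_4 = 0.
Solving the tridiagonal system: M_0 = 0, M_1 = -153/7, M_2 = 108/7, M_3 = -27/7, M_4 = 0.
On [2, 4], S(t) = -3 - 17/2·(t - 2) + 54/7·(t - 2)² - 45/28·(t - 2)³.
With (t - 2) = 2/3: S(8/3) = -40/7.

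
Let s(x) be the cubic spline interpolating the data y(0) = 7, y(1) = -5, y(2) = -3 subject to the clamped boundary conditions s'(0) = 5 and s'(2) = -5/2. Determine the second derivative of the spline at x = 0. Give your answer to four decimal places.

Let σ_i = s''(x_i). Step sizes h_i = 1, 1; slopes of the chords Δ_i = (y_(i+1) - y_i)/h_i = -12, 2.
  1·σ_0 + 4·σ_1 + 1·σ_2 = 6(Δ_1 - Δ_0) = 84
Clamped end conditions give two more equations: 2h_0·σ_0 + h_0·σ_1 = 6(Δ_0 - s'(0)) = -102 and h_1·σ_1 + 2h_1·σ_2 = 6(s'(2) - Δ_1) = -27.
Hence σ_0 = -303/4, σ_1 = 99/2, σ_2 = -153/4.

-75.7500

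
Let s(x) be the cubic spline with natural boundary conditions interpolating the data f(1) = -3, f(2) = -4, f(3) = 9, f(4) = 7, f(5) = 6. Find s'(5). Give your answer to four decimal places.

0.5893

Let σ_i = s''(x_i). Step sizes h_i = 1, 1, 1, 1; slopes of the chords Δ_i = (y_(i+1) - y_i)/h_i = -1, 13, -2, -1.
  1·σ_0 + 4·σ_1 + 1·σ_2 = 6(Δ_1 - Δ_0) = 84
  1·σ_1 + 4·σ_2 + 1·σ_3 = 6(Δ_2 - Δ_1) = -90
  1·σ_2 + 4·σ_3 + 1·σ_4 = 6(Δ_3 - Δ_2) = 6
Natural end conditions: σ_0 = σ_4 = 0.
Hence σ_0 = 0, σ_1 = 813/28, σ_2 = -225/7, σ_3 = 267/28, σ_4 = 0.
On [4, 5], s'(x) = b_3 + 2c_3·(x - 4) + 3d_3·(x - 4)² with b_3 = Δ_3 - h_3(2σ_3 + σ_4)/6 = -117/28, c_3 = σ_3/2 = 267/56, d_3 = (σ_4 - σ_3)/(6h_3) = -89/56. So s'(5) = 33/56.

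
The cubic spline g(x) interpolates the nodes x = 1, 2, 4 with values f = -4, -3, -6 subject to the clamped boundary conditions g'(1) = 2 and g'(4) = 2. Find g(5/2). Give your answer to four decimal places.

With m_i denoting the second derivative at x_i, h_i = 1, 2, and Δ_i = (y_(i+1) − y_i)/h_i = 1, -3/2:
  1·m_0 + 6·m_1 + 2·m_2 = 6(Δ_1 - Δ_0) = -15
Clamped end conditions give two more equations: 2h_0·m_0 + h_0·m_1 = 6(Δ_0 - g'(1)) = -6 and h_1·m_1 + 2h_1·m_2 = 6(g'(4) - Δ_1) = 21.
Solving the tridiagonal system: m_0 = -1/2, m_1 = -5, m_2 = 31/4.
On [2, 4], g(x) = -3 - 3/4·(x - 2) - 5/2·(x - 2)² + 17/16·(x - 2)³.
With (x - 2) = 1/2: g(5/2) = -495/128.

-3.8672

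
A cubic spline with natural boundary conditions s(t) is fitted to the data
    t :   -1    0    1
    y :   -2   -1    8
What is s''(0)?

12

Write m_i for s''(x_i). With h_i = 1, 1 and divided differences Δ_i = 1, 9, the continuity of s' gives the tridiagonal system
  1·m_0 + 4·m_1 + 1·m_2 = 6(Δ_1 - Δ_0) = 48
Natural end conditions: m_0 = m_2 = 0.
Solving: m_0 = 0, m_1 = 12, m_2 = 0.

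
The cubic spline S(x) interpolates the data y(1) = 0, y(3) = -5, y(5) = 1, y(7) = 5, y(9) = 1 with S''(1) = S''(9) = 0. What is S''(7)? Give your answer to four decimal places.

Write M_i for S''(x_i). With h_i = 2, 2, 2, 2 and divided differences Δ_i = -5/2, 3, 2, -2, the continuity of S' gives the tridiagonal system
  2·M_0 + 8·M_1 + 2·M_2 = 6(Δ_1 - Δ_0) = 33
  2·M_1 + 8·M_2 + 2·M_3 = 6(Δ_2 - Δ_1) = -6
  2·M_2 + 8·M_3 + 2·M_4 = 6(Δ_3 - Δ_2) = -24
Natural end conditions: M_0 = M_4 = 0.
Hence M_0 = 0, M_1 = 495/112, M_2 = -33/28, M_3 = -303/112, M_4 = 0.

-2.7054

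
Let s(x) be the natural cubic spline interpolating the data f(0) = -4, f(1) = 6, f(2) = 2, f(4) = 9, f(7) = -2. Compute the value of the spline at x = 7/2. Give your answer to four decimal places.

6.6219

Let M_i = s''(x_i). Step sizes h_i = 1, 1, 2, 3; slopes of the chords Δ_i = (y_(i+1) - y_i)/h_i = 10, -4, 7/2, -11/3.
  1·M_0 + 4·M_1 + 1·M_2 = 6(Δ_1 - Δ_0) = -84
  1·M_1 + 6·M_2 + 2·M_3 = 6(Δ_2 - Δ_1) = 45
  2·M_2 + 10·M_3 + 3·M_4 = 6(Δ_3 - Δ_2) = -43
Natural end conditions: M_0 = M_4 = 0.
Forward elimination and back-substitution give M_0 = 0, M_1 = -2620/107, M_2 = 1492/107, M_3 = -1517/214, M_4 = 0.
On [2, 4], s(x) = 2 - 1102/321·(x - 2) + 746/107·(x - 2)² - 4501/2568·(x - 2)³.
With (x - 2) = 3/2: s(7/2) = 45347/6848.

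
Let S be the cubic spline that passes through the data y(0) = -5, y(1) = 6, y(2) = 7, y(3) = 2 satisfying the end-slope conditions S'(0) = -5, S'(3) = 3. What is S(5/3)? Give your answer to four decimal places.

Put M_i = S'' at the i-th knot. Here h = (1, 1, 1) and Δ = (11, 1, -5), so the interior equations h_(i-1)·M_(i-1) + 2(h_(i-1)+h_i)·M_i + h_i·M_(i+1) = 6(Δ_i − Δ_(i-1)) read
  1·M_0 + 4·M_1 + 1·M_2 = 6(Δ_1 - Δ_0) = -60
  1·M_1 + 4·M_2 + 1·M_3 = 6(Δ_2 - Δ_1) = -36
Clamped end conditions give two more equations: 2h_0·M_0 + h_0·M_1 = 6(Δ_0 - S'(0)) = 96 and h_2·M_2 + 2h_2·M_3 = 6(S'(3) - Δ_2) = 48.
Solving the tridiagonal system: M_0 = 932/15, M_1 = -424/15, M_2 = -136/15, M_3 = 428/15.
On [1, 2], S(x) = 6 + 179/15·(x - 1) - 212/15·(x - 1)² + 16/5·(x - 1)³.
With (x - 1) = 2/3: S(5/3) = 388/45.

8.6222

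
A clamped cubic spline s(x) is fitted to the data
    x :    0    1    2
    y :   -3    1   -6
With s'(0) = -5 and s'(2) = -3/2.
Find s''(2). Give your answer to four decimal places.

34.7500

Put M_i = s'' at the i-th knot. Here h = (1, 1) and Δ = (4, -7), so the interior equations h_(i-1)·M_(i-1) + 2(h_(i-1)+h_i)·M_i + h_i·M_(i+1) = 6(Δ_i − Δ_(i-1)) read
  1·M_0 + 4·M_1 + 1·M_2 = 6(Δ_1 - Δ_0) = -66
Clamped end conditions give two more equations: 2h_0·M_0 + h_0·M_1 = 6(Δ_0 - s'(0)) = 54 and h_1·M_1 + 2h_1·M_2 = 6(s'(2) - Δ_1) = 33.
Solving the tridiagonal system: M_0 = 181/4, M_1 = -73/2, M_2 = 139/4.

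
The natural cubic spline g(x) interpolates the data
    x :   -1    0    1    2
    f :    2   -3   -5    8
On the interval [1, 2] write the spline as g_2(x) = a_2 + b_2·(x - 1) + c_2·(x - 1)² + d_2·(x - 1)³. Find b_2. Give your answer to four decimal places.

5.4000

Let M_i = g''(x_i). Step sizes h_i = 1, 1, 1; slopes of the chords Δ_i = (y_(i+1) - y_i)/h_i = -5, -2, 13.
  1·M_0 + 4·M_1 + 1·M_2 = 6(Δ_1 - Δ_0) = 18
  1·M_1 + 4·M_2 + 1·M_3 = 6(Δ_2 - Δ_1) = 90
Natural end conditions: M_0 = M_3 = 0.
Solving: M_0 = 0, M_1 = -6/5, M_2 = 114/5, M_3 = 0.
On [1, 2], with g_2(x) = a_2 + b_2·(x - 1) + c_2·(x - 1)² + d_2·(x - 1)³: c_2 = M_2/2 = 57/5, d_2 = (M_3 - M_2)/(6h_2) = -19/5, b_2 = Δ_2 - h_2(2M_2 + M_3)/6 = 27/5.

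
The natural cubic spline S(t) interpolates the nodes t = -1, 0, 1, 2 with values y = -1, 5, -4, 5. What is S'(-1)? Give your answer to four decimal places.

11.2000

Put M_i = S'' at the i-th knot. Here h = (1, 1, 1) and Δ = (6, -9, 9), so the interior equations h_(i-1)·M_(i-1) + 2(h_(i-1)+h_i)·M_i + h_i·M_(i+1) = 6(Δ_i − Δ_(i-1)) read
  1·M_0 + 4·M_1 + 1·M_2 = 6(Δ_1 - Δ_0) = -90
  1·M_1 + 4·M_2 + 1·M_3 = 6(Δ_2 - Δ_1) = 108
Natural end conditions: M_0 = M_3 = 0.
Solving: M_0 = 0, M_1 = -156/5, M_2 = 174/5, M_3 = 0.
On [-1, 0], S'(t) = b_0 + 2c_0·(t + 1) + 3d_0·(t + 1)² with b_0 = Δ_0 - h_0(2M_0 + M_1)/6 = 56/5, c_0 = M_0/2 = 0, d_0 = (M_1 - M_0)/(6h_0) = -26/5. So S'(-1) = 56/5.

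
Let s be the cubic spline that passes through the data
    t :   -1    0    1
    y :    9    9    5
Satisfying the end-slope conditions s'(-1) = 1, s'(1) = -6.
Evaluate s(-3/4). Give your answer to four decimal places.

Write M_i for s''(x_i). With h_i = 1, 1 and divided differences Δ_i = 0, -4, the continuity of s' gives the tridiagonal system
  1·M_0 + 4·M_1 + 1·M_2 = 6(Δ_1 - Δ_0) = -24
Clamped end conditions give two more equations: 2h_0·M_0 + h_0·M_1 = 6(Δ_0 - s'(-1)) = -6 and h_1·M_1 + 2h_1·M_2 = 6(s'(1) - Δ_1) = -12.
Hence M_0 = -1/2, M_1 = -5, M_2 = -7/2.
On [-1, 0], s(t) = 9 + 1·(t + 1) - 1/4·(t + 1)² - 3/4·(t + 1)³.
With (t + 1) = 1/4: s(-3/4) = 2361/256.

9.2227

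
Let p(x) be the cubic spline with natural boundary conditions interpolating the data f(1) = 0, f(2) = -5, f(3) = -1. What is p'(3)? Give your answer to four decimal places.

6.2500

With M_i denoting the second derivative at x_i, h_i = 1, 1, and Δ_i = (y_(i+1) − y_i)/h_i = -5, 4:
  1·M_0 + 4·M_1 + 1·M_2 = 6(Δ_1 - Δ_0) = 54
Natural end conditions: M_0 = M_2 = 0.
Solving the tridiagonal system: M_0 = 0, M_1 = 27/2, M_2 = 0.
On [2, 3], p'(x) = b_1 + 2c_1·(x - 2) + 3d_1·(x - 2)² with b_1 = Δ_1 - h_1(2M_1 + M_2)/6 = -1/2, c_1 = M_1/2 = 27/4, d_1 = (M_2 - M_1)/(6h_1) = -9/4. So p'(3) = 25/4.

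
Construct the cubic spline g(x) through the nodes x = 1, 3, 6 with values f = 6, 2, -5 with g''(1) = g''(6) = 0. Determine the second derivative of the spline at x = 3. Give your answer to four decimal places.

-0.2000

Write M_i for g''(x_i). With h_i = 2, 3 and divided differences Δ_i = -2, -7/3, the continuity of g' gives the tridiagonal system
  2·M_0 + 10·M_1 + 3·M_2 = 6(Δ_1 - Δ_0) = -2
Natural end conditions: M_0 = M_2 = 0.
Solving the tridiagonal system: M_0 = 0, M_1 = -1/5, M_2 = 0.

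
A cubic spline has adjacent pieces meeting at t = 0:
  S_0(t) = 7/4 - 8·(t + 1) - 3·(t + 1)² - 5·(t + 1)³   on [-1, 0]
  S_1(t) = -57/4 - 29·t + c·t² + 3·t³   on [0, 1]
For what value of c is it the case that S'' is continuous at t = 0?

S_0''(t) = -6 - 30·(t + 1), so S_0''(0) = -36. On the right, S_1''(0) = 2c, so c = -18.

-18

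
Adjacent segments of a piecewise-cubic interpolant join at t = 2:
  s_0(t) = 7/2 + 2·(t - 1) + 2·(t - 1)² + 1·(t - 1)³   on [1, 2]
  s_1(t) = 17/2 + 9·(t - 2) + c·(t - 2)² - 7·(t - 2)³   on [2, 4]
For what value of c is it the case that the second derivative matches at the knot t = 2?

s_0''(t) = 4 + 6·(t - 1), so s_0''(2) = 10. On the right, s_1''(2) = 2c, so c = 5.

5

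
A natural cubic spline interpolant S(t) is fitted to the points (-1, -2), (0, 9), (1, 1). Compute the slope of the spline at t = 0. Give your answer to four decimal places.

1.5000

With m_i denoting the second derivative at x_i, h_i = 1, 1, and Δ_i = (y_(i+1) − y_i)/h_i = 11, -8:
  1·m_0 + 4·m_1 + 1·m_2 = 6(Δ_1 - Δ_0) = -114
Natural end conditions: m_0 = m_2 = 0.
Solving: m_0 = 0, m_1 = -57/2, m_2 = 0.
On [0, 1], S'(t) = b_1 + 2c_1·t + 3d_1·t² with b_1 = Δ_1 - h_1(2m_1 + m_2)/6 = 3/2, c_1 = m_1/2 = -57/4, d_1 = (m_2 - m_1)/(6h_1) = 19/4. So S'(0) = 3/2.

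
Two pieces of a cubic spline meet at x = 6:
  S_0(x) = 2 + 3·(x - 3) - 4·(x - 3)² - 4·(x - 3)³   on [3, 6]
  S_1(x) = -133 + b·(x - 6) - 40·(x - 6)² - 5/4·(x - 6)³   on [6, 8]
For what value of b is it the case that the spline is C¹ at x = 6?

S_0'(x) = 3 - 8·(x - 3) - 12·(x - 3)², so S_0'(6) = -129. On the right, S_1'(6) = b, so b = -129.

-129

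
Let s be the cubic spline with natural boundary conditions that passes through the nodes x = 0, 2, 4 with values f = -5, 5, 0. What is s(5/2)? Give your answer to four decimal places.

4.9805

Write M_i for s''(x_i). With h_i = 2, 2 and divided differences Δ_i = 5, -5/2, the continuity of s' gives the tridiagonal system
  2·M_0 + 8·M_1 + 2·M_2 = 6(Δ_1 - Δ_0) = -45
Natural end conditions: M_0 = M_2 = 0.
Forward elimination and back-substitution give M_0 = 0, M_1 = -45/8, M_2 = 0.
On [2, 4], s(x) = 5 + 5/4·(x - 2) - 45/16·(x - 2)² + 15/32·(x - 2)³.
With (x - 2) = 1/2: s(5/2) = 1275/256.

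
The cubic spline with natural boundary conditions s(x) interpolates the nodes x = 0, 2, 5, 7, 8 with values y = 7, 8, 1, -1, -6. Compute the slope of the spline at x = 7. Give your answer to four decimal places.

-3.3887

Write M_i for s''(x_i). With h_i = 2, 3, 2, 1 and divided differences Δ_i = 1/2, -7/3, -1, -5, the continuity of s' gives the tridiagonal system
  2·M_0 + 10·M_1 + 3·M_2 = 6(Δ_1 - Δ_0) = -17
  3·M_1 + 10·M_2 + 2·M_3 = 6(Δ_2 - Δ_1) = 8
  2·M_2 + 6·M_3 + 1·M_4 = 6(Δ_3 - Δ_2) = -24
Natural end conditions: M_0 = M_4 = 0.
Solving: M_0 = 0, M_1 = -620/253, M_2 = 633/253, M_3 = -1223/253, M_4 = 0.
On [7, 8], s'(x) = b_3 + 2c_3·(x - 7) + 3d_3·(x - 7)² with b_3 = Δ_3 - h_3(2M_3 + M_4)/6 = -2572/759, c_3 = M_3/2 = -1223/506, d_3 = (M_4 - M_3)/(6h_3) = 1223/1518. So s'(7) = -2572/759.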